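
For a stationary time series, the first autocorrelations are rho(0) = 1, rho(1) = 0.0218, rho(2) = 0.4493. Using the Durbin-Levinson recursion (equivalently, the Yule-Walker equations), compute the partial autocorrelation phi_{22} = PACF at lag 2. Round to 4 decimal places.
\phi_{22} = 0.4490

The PACF at lag k is phi_{kk}, the last component of the solution
to the Yule-Walker system G_k phi = r_k where
  (G_k)_{ij} = rho(|i - j|), (r_k)_i = rho(i), i,j = 1..k.
Equivalently, Durbin-Levinson gives phi_{kk} iteratively:
  phi_{11} = rho(1)
  phi_{kk} = [rho(k) - sum_{j=1..k-1} phi_{k-1,j} rho(k-j)]
            / [1 - sum_{j=1..k-1} phi_{k-1,j} rho(j)],
  phi_{k,j} = phi_{k-1,j} - phi_{kk} phi_{k-1,k-j},  j = 1..k-1.
Step k = 1:
  phi_11 = rho(1) = 0.0218.
Step k = 2:
  phi_22 = [rho(2) - phi_11 rho(1)] / [1 - phi_11 rho(1)] = [0.4493 - (0.0218)(0.0218)] / [1 - (0.0218)(0.0218)]
         = 0.44882476 / 0.99952476 = 0.449.
Therefore phi_{22} = 0.4490.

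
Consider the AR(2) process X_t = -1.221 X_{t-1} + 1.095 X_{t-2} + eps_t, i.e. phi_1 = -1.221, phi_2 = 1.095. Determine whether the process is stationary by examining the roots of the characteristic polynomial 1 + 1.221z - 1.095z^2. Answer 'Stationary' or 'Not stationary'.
\text{Not stationary}

The AR(p) characteristic polynomial is P(z) = 1 + 1.221z - 1.095z^2.
Stationarity requires all roots to lie outside the unit circle, i.e. |z| > 1 for every root.
Set 1 + (1.221) z + (-1.095) z^2 = 0, i.e. a z^2 + b z + c = 0 with a = -1.095, b = 1.221, c = 1.
Discriminant D = b^2 - 4ac = (1.221)^2 - 4*(-1.095)*1 = 1.490841 - (-4.38) = 5.870841.
D >= 0, so the roots are real: z = (-b +/- sqrt(D)) / (2a) = (-1.221 +/- 2.422982) / (-2.19).
  z_1 = (-1.221 + 2.422982) / (-2.19) = -0.5489,   |z_1| = 0.5489.
  z_2 = (-1.221 - 2.422982) / (-2.19) = 1.6639,   |z_2| = 1.6639.
Moduli of all roots: 0.5489, 1.6639.
All moduli strictly greater than 1? No.
Verdict: Not stationary.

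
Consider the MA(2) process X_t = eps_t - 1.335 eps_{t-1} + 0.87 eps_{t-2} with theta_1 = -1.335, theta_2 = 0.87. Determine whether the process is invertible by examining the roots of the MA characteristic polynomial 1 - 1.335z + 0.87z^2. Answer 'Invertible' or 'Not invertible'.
\text{Invertible}

The MA(q) characteristic polynomial is P(z) = 1 - 1.335z + 0.87z^2.
Invertibility requires all roots to lie outside the unit circle, i.e. |z| > 1 for every root.
Set 1 + (-1.335) z + (0.87) z^2 = 0, i.e. a z^2 + b z + c = 0 with a = 0.87, b = -1.335, c = 1.
Discriminant D = b^2 - 4ac = (-1.335)^2 - 4*(0.87)*1 = 1.782225 - (3.48) = -1.697775.
D < 0, so the roots are the complex-conjugate pair z = (-b +/- i sqrt(-D)) / (2a) = 0.7672 +/- 0.7488i.
For a conjugate pair |z|^2 = z * conj(z) = (product of roots) = c/a = 1/(0.87) = 1.149425, so |z| = sqrt(1.149425) = 1.0721 for both roots.
Moduli of all roots: 1.0721, 1.0721.
All moduli strictly greater than 1? Yes.
Verdict: Invertible.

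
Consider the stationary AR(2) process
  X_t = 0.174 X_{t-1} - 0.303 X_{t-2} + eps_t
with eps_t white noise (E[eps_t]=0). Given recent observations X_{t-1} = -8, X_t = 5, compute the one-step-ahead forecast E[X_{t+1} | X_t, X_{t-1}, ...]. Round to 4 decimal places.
E[X_{t+1} \mid \mathcal F_t] = 3.2940

For an AR(p) model X_t = c + sum_i phi_i X_{t-i} + eps_t, the
one-step-ahead conditional mean is
  E[X_{t+1} | X_t, ...] = c + sum_i phi_i X_{t+1-i}.
Substitute known values:
  E[X_{t+1} | ...] = (0.174) * (5) + (-0.303) * (-8)
                   = 3.2940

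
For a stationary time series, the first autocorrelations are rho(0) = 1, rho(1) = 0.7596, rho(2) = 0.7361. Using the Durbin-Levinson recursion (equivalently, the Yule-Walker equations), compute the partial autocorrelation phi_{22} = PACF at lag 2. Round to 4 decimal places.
\phi_{22} = 0.3761

The PACF at lag k is phi_{kk}, the last component of the solution
to the Yule-Walker system G_k phi = r_k where
  (G_k)_{ij} = rho(|i - j|), (r_k)_i = rho(i), i,j = 1..k.
Equivalently, Durbin-Levinson gives phi_{kk} iteratively:
  phi_{11} = rho(1)
  phi_{kk} = [rho(k) - sum_{j=1..k-1} phi_{k-1,j} rho(k-j)]
            / [1 - sum_{j=1..k-1} phi_{k-1,j} rho(j)],
  phi_{k,j} = phi_{k-1,j} - phi_{kk} phi_{k-1,k-j},  j = 1..k-1.
Step k = 1:
  phi_11 = rho(1) = 0.7596.
Step k = 2:
  phi_22 = [rho(2) - phi_11 rho(1)] / [1 - phi_11 rho(1)] = [0.7361 - (0.7596)(0.7596)] / [1 - (0.7596)(0.7596)]
         = 0.15910784 / 0.42300784 = 0.3761.
Therefore phi_{22} = 0.3761.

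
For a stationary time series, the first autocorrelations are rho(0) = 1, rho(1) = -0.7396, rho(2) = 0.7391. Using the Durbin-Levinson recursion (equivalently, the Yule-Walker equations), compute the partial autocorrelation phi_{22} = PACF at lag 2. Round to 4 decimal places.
\phi_{22} = 0.4241

The PACF at lag k is phi_{kk}, the last component of the solution
to the Yule-Walker system G_k phi = r_k where
  (G_k)_{ij} = rho(|i - j|), (r_k)_i = rho(i), i,j = 1..k.
Equivalently, Durbin-Levinson gives phi_{kk} iteratively:
  phi_{11} = rho(1)
  phi_{kk} = [rho(k) - sum_{j=1..k-1} phi_{k-1,j} rho(k-j)]
            / [1 - sum_{j=1..k-1} phi_{k-1,j} rho(j)],
  phi_{k,j} = phi_{k-1,j} - phi_{kk} phi_{k-1,k-j},  j = 1..k-1.
Step k = 1:
  phi_11 = rho(1) = -0.7396.
Step k = 2:
  phi_22 = [rho(2) - phi_11 rho(1)] / [1 - phi_11 rho(1)] = [0.7391 - (-0.7396)(-0.7396)] / [1 - (-0.7396)(-0.7396)]
         = 0.19209184 / 0.45299184 = 0.4241.
Therefore phi_{22} = 0.4241.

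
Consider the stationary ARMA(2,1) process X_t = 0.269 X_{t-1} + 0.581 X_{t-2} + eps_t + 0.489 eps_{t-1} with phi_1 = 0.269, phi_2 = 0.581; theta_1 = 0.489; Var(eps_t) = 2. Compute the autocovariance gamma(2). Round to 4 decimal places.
\gamma(2) = 7.8552

Multiply the model equation by X_{t-k} and take expectations. With theta_0 = psi_0 = 1 and psi_j the MA(infinity) weights, this gives
  gamma(k) - sum_i phi_i gamma(k-i) = c_k,
  c_k = sigma^2 * sum_{j=k..q} theta_j psi_{j-k}   (c_k = 0 for k > q),
using gamma(-m) = gamma(m).
psi-weights needed (psi_j = theta_j + sum_i phi_i psi_{j-i}):
  psi_1 = theta_1 + phi_1 = 0.489 + (0.269) = 0.758
Right-hand sides:
  c_0 = sigma^2 (1 + theta_1 psi_1) = 2 * (1 + (0.489)(0.758)) = 2 * 1.370662 = 2.741324
  c_1 = sigma^2 theta_1 = 2 * (0.489) = 0.978
  c_2 = 0
Equations for k = 0, 1, 2 (AR order 2, c_2 = 0):
  (E0) gamma(0) = phi_1 gamma(1) + phi_2 gamma(2) + c_0
  (E1) gamma(1) = phi_1 gamma(0) + phi_2 gamma(1) + c_1
  (E2) gamma(2) = phi_1 gamma(1) + phi_2 gamma(0)
From (E1): gamma(1) = A gamma(0) + B with
  A = phi_1 / (1 - phi_2) = 0.269 / 0.419 = 0.642005,   B = c_1 / (1 - phi_2) = 0.978 / 0.419 = 2.334129.
Insert (E2) into (E0): gamma(0) (1 - phi_2^2) = phi_1 (1 + phi_2) gamma(1) + c_0.
  phi_1 (1 + phi_2) = (0.269)(1.581) = 0.425289,   1 - phi_2^2 = 0.662439.
Replace gamma(1) by A gamma(0) + B and collect gamma(0):
  gamma(0) [0.662439 - (0.425289)(0.642005)] = (0.425289)(2.334129) + 2.741324
  gamma(0) * 0.389401 = 3.734003
  gamma(0) = 3.734003 / 0.389401 = 9.589085.
  gamma(1) = A gamma(0) + B = (0.642005)(9.589085) + (2.334129) = 8.490367.
  gamma(2) = phi_1 gamma(1) + phi_2 gamma(0) = (0.269)(8.490367) + (0.581)(9.589085) = 7.855167.
Therefore gamma(2) = 7.8552 (to 4 decimal places).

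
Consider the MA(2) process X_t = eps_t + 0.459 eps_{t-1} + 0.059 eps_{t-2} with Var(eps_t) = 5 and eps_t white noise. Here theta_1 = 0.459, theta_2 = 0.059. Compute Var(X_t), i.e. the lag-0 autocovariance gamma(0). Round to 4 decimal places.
\gamma(0) = 6.0708

For an MA(q) process X_t = eps_t + sum_i theta_i eps_{t-i} with
Var(eps_t) = sigma^2, the variance is
  gamma(0) = sigma^2 * (1 + sum_i theta_i^2).
  sum_i theta_i^2 = (0.459)^2 + (0.059)^2 = 0.210681 + 0.003481 = 0.214162.
  gamma(0) = 5 * (1 + 0.214162) = 5 * 1.214162 = 6.07081, which rounds to 6.0708.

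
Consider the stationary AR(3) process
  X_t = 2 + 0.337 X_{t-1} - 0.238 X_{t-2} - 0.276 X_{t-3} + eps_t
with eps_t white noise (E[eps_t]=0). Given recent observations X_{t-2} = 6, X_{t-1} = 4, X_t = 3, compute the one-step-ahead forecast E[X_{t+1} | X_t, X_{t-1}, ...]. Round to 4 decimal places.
E[X_{t+1} \mid \mathcal F_t] = 0.4030

For an AR(p) model X_t = c + sum_i phi_i X_{t-i} + eps_t, the
one-step-ahead conditional mean is
  E[X_{t+1} | X_t, ...] = c + sum_i phi_i X_{t+1-i}.
Substitute known values:
  E[X_{t+1} | ...] = 2 + (0.337) * (3) + (-0.238) * (4) + (-0.276) * (6)
                   = 0.4030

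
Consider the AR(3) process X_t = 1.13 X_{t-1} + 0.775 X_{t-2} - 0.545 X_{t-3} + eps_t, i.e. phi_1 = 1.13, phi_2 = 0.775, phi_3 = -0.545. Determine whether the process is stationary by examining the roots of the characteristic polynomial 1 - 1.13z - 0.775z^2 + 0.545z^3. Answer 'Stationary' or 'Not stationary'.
\text{Not stationary}

The AR(p) characteristic polynomial is P(z) = 1 - 1.13z - 0.775z^2 + 0.545z^3.
Stationarity requires all roots to lie outside the unit circle, i.e. |z| > 1 for every root.
Degree 3: look for a simple real root z0 first, then factor out (1 - z/z0) and solve the remaining quadratic.
Testing z0 = 2: P(2) = 1 + (-1.13)(2) + (-0.775)(2)^2 + (0.545)(2)^3
  = 1 + (-2.26) + (-3.1) + (4.36) = 0.  So z_0 = 2 is a root, |z_0| = 2.
Divide out the factor (1 - 0.5 z) = (1 - z/z0) (since 1/z0 = 0.5):
  P(z) = (1 - 0.5 z)(1 + (-0.63) z + (-1.09) z^2)
  [check: z-coef -0.63 - (0.5) = -1.13; z^2-coef -1.09 - (0.5)(-0.63) = -0.775; z^3-coef -(0.5)(-1.09) = 0.545.]
Remaining roots from the quadratic factor 1 + (-0.63) z + (-1.09) z^2:
  Set 1 + (-0.63) z + (-1.09) z^2 = 0, i.e. a z^2 + b z + c = 0 with a = -1.09, b = -0.63, c = 1.
  Discriminant D = b^2 - 4ac = (-0.63)^2 - 4*(-1.09)*1 = 0.3969 - (-4.36) = 4.7569.
  D >= 0, so the roots are real: z = (-b +/- sqrt(D)) / (2a) = (0.63 +/- 2.181032) / (-2.18).
    z_1 = (0.63 + 2.181032) / (-2.18) = -1.2895,   |z_1| = 1.2895.
    z_2 = (0.63 - 2.181032) / (-2.18) = 0.7115,   |z_2| = 0.7115.
Moduli of all roots: 2.0000, 1.2895, 0.7115.
All moduli strictly greater than 1? No.
Verdict: Not stationary.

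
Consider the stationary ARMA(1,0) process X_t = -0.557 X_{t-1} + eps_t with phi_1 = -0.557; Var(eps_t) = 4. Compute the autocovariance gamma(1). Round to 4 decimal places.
\gamma(1) = -3.2302

Multiply the model equation by X_{t-k} and take expectations. With theta_0 = psi_0 = 1 and psi_j the MA(infinity) weights, this gives
  gamma(k) - sum_i phi_i gamma(k-i) = c_k,
  c_k = sigma^2 * sum_{j=k..q} theta_j psi_{j-k}   (c_k = 0 for k > q),
using gamma(-m) = gamma(m).
Pure AR (q = 0): c_0 = sigma^2 = 4, c_k = 0 for k >= 1.
Equations for k = 0 and k = 1 (AR order 1):
  gamma(0) = phi_1 gamma(1) + c_0
  gamma(1) = phi_1 gamma(0) + c_1
Substituting the second into the first: gamma(0) (1 - phi_1^2) = c_0 + phi_1 c_1, so
  gamma(0) = c_0 / (1 - phi_1^2) = 4 / (1 - (-0.557)^2) = 4 / 0.689751 = 5.799194.
  gamma(1) = phi_1 gamma(0) = (-0.557)(5.799194) = -3.230151.
Therefore gamma(1) = -3.2302 (to 4 decimal places).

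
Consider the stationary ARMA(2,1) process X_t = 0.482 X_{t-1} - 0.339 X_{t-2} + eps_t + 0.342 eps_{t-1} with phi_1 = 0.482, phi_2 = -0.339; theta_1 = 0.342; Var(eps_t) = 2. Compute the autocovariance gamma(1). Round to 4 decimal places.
\gamma(1) = 1.7847

Multiply the model equation by X_{t-k} and take expectations. With theta_0 = psi_0 = 1 and psi_j the MA(infinity) weights, this gives
  gamma(k) - sum_i phi_i gamma(k-i) = c_k,
  c_k = sigma^2 * sum_{j=k..q} theta_j psi_{j-k}   (c_k = 0 for k > q),
using gamma(-m) = gamma(m).
psi-weights needed (psi_j = theta_j + sum_i phi_i psi_{j-i}):
  psi_1 = theta_1 + phi_1 = 0.342 + (0.482) = 0.824
Right-hand sides:
  c_0 = sigma^2 (1 + theta_1 psi_1) = 2 * (1 + (0.342)(0.824)) = 2 * 1.281808 = 2.563616
  c_1 = sigma^2 theta_1 = 2 * (0.342) = 0.684
  c_2 = 0
Equations for k = 0, 1, 2 (AR order 2, c_2 = 0):
  (E0) gamma(0) = phi_1 gamma(1) + phi_2 gamma(2) + c_0
  (E1) gamma(1) = phi_1 gamma(0) + phi_2 gamma(1) + c_1
  (E2) gamma(2) = phi_1 gamma(1) + phi_2 gamma(0)
From (E1): gamma(1) = A gamma(0) + B with
  A = phi_1 / (1 - phi_2) = 0.482 / 1.339 = 0.35997,   B = c_1 / (1 - phi_2) = 0.684 / 1.339 = 0.510829.
Insert (E2) into (E0): gamma(0) (1 - phi_2^2) = phi_1 (1 + phi_2) gamma(1) + c_0.
  phi_1 (1 + phi_2) = (0.482)(0.661) = 0.318602,   1 - phi_2^2 = 0.885079.
Replace gamma(1) by A gamma(0) + B and collect gamma(0):
  gamma(0) [0.885079 - (0.318602)(0.35997)] = (0.318602)(0.510829) + 2.563616
  gamma(0) * 0.770392 = 2.726367
  gamma(0) = 2.726367 / 0.770392 = 3.538936.
  gamma(1) = A gamma(0) + B = (0.35997)(3.538936) + (0.510829) = 1.78474.
Therefore gamma(1) = 1.7847 (to 4 decimal places).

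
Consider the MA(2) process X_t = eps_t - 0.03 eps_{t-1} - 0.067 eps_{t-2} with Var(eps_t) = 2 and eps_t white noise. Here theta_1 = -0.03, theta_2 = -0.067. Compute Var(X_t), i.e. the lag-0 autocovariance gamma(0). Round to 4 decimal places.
\gamma(0) = 2.0108

For an MA(q) process X_t = eps_t + sum_i theta_i eps_{t-i} with
Var(eps_t) = sigma^2, the variance is
  gamma(0) = sigma^2 * (1 + sum_i theta_i^2).
  sum_i theta_i^2 = (-0.03)^2 + (-0.067)^2 = 0.0009 + 0.004489 = 0.005389.
  gamma(0) = 2 * (1 + 0.005389) = 2 * 1.005389 = 2.010778, which rounds to 2.0108.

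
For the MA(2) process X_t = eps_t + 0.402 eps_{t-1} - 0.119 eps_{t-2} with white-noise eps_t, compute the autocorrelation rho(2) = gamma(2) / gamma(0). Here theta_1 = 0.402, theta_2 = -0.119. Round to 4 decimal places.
\rho(2) = -0.1012

For an MA(q) process with theta_0 = 1, the autocovariance is
  gamma(k) = sigma^2 * sum_{i=0..q-k} theta_i * theta_{i+k},
and rho(k) = gamma(k) / gamma(0). Sigma^2 cancels.
  numerator   = (1)*(-0.119) = -0.119.
  denominator = (1)^2 + (0.402)^2 + (-0.119)^2 = 1.175765.
  rho(2) = -0.119 / 1.175765 = -0.1012.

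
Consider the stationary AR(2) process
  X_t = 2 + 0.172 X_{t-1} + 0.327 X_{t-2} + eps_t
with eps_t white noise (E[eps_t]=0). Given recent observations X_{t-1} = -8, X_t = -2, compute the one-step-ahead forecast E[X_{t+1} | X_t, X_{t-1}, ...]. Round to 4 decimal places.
E[X_{t+1} \mid \mathcal F_t] = -0.9600

For an AR(p) model X_t = c + sum_i phi_i X_{t-i} + eps_t, the
one-step-ahead conditional mean is
  E[X_{t+1} | X_t, ...] = c + sum_i phi_i X_{t+1-i}.
Substitute known values:
  E[X_{t+1} | ...] = 2 + (0.172) * (-2) + (0.327) * (-8)
                   = -0.9600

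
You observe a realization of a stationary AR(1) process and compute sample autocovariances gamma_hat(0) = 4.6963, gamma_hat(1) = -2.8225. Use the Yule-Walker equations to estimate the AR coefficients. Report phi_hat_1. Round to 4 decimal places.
\hat\phi_{1} = -0.6010

The Yule-Walker equations for an AR(p) process read, in matrix form,
  Gamma_p phi = r_p,   with   (Gamma_p)_{ij} = gamma(|i - j|),
                       (r_p)_i = gamma(i),   i,j = 1..p.
Substitute the sample gammas (Toeplitz matrix and right-hand side of size 1):
  Gamma_p = [[4.6963]]
  r_p     = [-2.8225]
With p = 1 this is the single equation gamma(0) phi_1 = gamma(1):
  phi_hat_1 = gamma(1) / gamma(0) = -2.8225 / 4.6963 = -0.6010.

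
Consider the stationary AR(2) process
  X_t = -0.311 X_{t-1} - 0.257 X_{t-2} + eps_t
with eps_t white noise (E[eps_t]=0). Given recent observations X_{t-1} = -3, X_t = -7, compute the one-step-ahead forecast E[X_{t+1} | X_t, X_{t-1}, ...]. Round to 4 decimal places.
E[X_{t+1} \mid \mathcal F_t] = 2.9480

For an AR(p) model X_t = c + sum_i phi_i X_{t-i} + eps_t, the
one-step-ahead conditional mean is
  E[X_{t+1} | X_t, ...] = c + sum_i phi_i X_{t+1-i}.
Substitute known values:
  E[X_{t+1} | ...] = (-0.311) * (-7) + (-0.257) * (-3)
                   = 2.9480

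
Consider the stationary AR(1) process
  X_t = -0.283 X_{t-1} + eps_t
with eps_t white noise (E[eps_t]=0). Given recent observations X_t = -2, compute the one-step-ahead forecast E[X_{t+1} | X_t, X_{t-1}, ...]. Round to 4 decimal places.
E[X_{t+1} \mid \mathcal F_t] = 0.5660

For an AR(p) model X_t = c + sum_i phi_i X_{t-i} + eps_t, the
one-step-ahead conditional mean is
  E[X_{t+1} | X_t, ...] = c + sum_i phi_i X_{t+1-i}.
Substitute known values:
  E[X_{t+1} | ...] = (-0.283) * (-2)
                   = 0.5660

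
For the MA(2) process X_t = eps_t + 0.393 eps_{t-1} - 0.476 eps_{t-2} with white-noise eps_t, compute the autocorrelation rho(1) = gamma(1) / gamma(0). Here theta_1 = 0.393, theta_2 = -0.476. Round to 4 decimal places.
\rho(1) = 0.1491

For an MA(q) process with theta_0 = 1, the autocovariance is
  gamma(k) = sigma^2 * sum_{i=0..q-k} theta_i * theta_{i+k},
and rho(k) = gamma(k) / gamma(0). Sigma^2 cancels.
  numerator   = (1)*(0.393) + (0.393)*(-0.476) = 0.205932.
  denominator = (1)^2 + (0.393)^2 + (-0.476)^2 = 1.381025.
  rho(1) = 0.205932 / 1.381025 = 0.1491.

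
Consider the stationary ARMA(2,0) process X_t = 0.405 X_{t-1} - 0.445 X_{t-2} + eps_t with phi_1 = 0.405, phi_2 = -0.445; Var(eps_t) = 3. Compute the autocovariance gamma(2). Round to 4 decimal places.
\gamma(2) = -1.3457

Multiply the model equation by X_{t-k} and take expectations. With theta_0 = psi_0 = 1 and psi_j the MA(infinity) weights, this gives
  gamma(k) - sum_i phi_i gamma(k-i) = c_k,
  c_k = sigma^2 * sum_{j=k..q} theta_j psi_{j-k}   (c_k = 0 for k > q),
using gamma(-m) = gamma(m).
Pure AR (q = 0): c_0 = sigma^2 = 3, c_k = 0 for k >= 1.
Equations for k = 0, 1, 2 (AR order 2, c_2 = 0):
  (E0) gamma(0) = phi_1 gamma(1) + phi_2 gamma(2) + c_0
  (E1) gamma(1) = phi_1 gamma(0) + phi_2 gamma(1) + c_1
  (E2) gamma(2) = phi_1 gamma(1) + phi_2 gamma(0)
From (E1): gamma(1) = A gamma(0) + B with
  A = phi_1 / (1 - phi_2) = 0.405 / 1.445 = 0.280277,   B = c_1 / (1 - phi_2) = 0 / 1.445 = 0.
Insert (E2) into (E0): gamma(0) (1 - phi_2^2) = phi_1 (1 + phi_2) gamma(1) + c_0.
  phi_1 (1 + phi_2) = (0.405)(0.555) = 0.224775,   1 - phi_2^2 = 0.801975.
Replace gamma(1) by A gamma(0) + B and collect gamma(0):
  gamma(0) [0.801975 - (0.224775)(0.280277)] = c_0 = 3
  gamma(0) * 0.738976 = 3
  gamma(0) = 3 / 0.738976 = 4.059673.
  gamma(1) = A gamma(0) = (0.280277)(4.059673) = 1.137832.
  gamma(2) = phi_1 gamma(1) + phi_2 gamma(0) = (0.405)(1.137832) + (-0.445)(4.059673) = -1.345732.
Therefore gamma(2) = -1.3457 (to 4 decimal places).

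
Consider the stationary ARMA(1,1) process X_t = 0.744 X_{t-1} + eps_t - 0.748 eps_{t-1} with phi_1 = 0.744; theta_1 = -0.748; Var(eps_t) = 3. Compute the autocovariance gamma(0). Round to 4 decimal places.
\gamma(0) = 3.0001

Multiply the model equation by X_{t-k} and take expectations. With theta_0 = psi_0 = 1 and psi_j the MA(infinity) weights, this gives
  gamma(k) - sum_i phi_i gamma(k-i) = c_k,
  c_k = sigma^2 * sum_{j=k..q} theta_j psi_{j-k}   (c_k = 0 for k > q),
using gamma(-m) = gamma(m).
psi-weights needed (psi_j = theta_j + sum_i phi_i psi_{j-i}):
  psi_1 = theta_1 + phi_1 = -0.748 + (0.744) = -0.004
Right-hand sides:
  c_0 = sigma^2 (1 + theta_1 psi_1) = 3 * (1 + (-0.748)(-0.004)) = 3 * 1.002992 = 3.008976
  c_1 = sigma^2 theta_1 = 3 * (-0.748) = -2.244
  c_2 = 0
Equations for k = 0 and k = 1 (AR order 1):
  gamma(0) = phi_1 gamma(1) + c_0
  gamma(1) = phi_1 gamma(0) + c_1
Substituting the second into the first: gamma(0) (1 - phi_1^2) = c_0 + phi_1 c_1, so
  gamma(0) = (c_0 + phi_1 c_1) / (1 - phi_1^2) = (3.008976 + (0.744)(-2.244)) / (1 - (0.744)^2) = 1.33944 / 0.446464 = 3.000108.
Therefore gamma(0) = 3.0001 (to 4 decimal places).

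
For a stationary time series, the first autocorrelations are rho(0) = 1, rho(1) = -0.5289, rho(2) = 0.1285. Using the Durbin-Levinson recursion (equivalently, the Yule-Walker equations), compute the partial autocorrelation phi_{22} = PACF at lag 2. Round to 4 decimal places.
\phi_{22} = -0.2100

The PACF at lag k is phi_{kk}, the last component of the solution
to the Yule-Walker system G_k phi = r_k where
  (G_k)_{ij} = rho(|i - j|), (r_k)_i = rho(i), i,j = 1..k.
Equivalently, Durbin-Levinson gives phi_{kk} iteratively:
  phi_{11} = rho(1)
  phi_{kk} = [rho(k) - sum_{j=1..k-1} phi_{k-1,j} rho(k-j)]
            / [1 - sum_{j=1..k-1} phi_{k-1,j} rho(j)],
  phi_{k,j} = phi_{k-1,j} - phi_{kk} phi_{k-1,k-j},  j = 1..k-1.
Step k = 1:
  phi_11 = rho(1) = -0.5289.
Step k = 2:
  phi_22 = [rho(2) - phi_11 rho(1)] / [1 - phi_11 rho(1)] = [0.1285 - (-0.5289)(-0.5289)] / [1 - (-0.5289)(-0.5289)]
         = -0.15123521 / 0.72026479 = -0.21.
Therefore phi_{22} = -0.2100.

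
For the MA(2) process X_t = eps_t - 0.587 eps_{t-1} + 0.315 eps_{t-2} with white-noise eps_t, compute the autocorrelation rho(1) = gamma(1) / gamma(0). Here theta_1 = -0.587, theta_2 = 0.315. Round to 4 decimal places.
\rho(1) = -0.5346

For an MA(q) process with theta_0 = 1, the autocovariance is
  gamma(k) = sigma^2 * sum_{i=0..q-k} theta_i * theta_{i+k},
and rho(k) = gamma(k) / gamma(0). Sigma^2 cancels.
  numerator   = (1)*(-0.587) + (-0.587)*(0.315) = -0.771905.
  denominator = (1)^2 + (-0.587)^2 + (0.315)^2 = 1.443794.
  rho(1) = -0.771905 / 1.443794 = -0.5346.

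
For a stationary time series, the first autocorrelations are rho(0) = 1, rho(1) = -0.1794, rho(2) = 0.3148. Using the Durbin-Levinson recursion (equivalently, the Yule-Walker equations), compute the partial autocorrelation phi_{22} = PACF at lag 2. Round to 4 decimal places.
\phi_{22} = 0.2920

The PACF at lag k is phi_{kk}, the last component of the solution
to the Yule-Walker system G_k phi = r_k where
  (G_k)_{ij} = rho(|i - j|), (r_k)_i = rho(i), i,j = 1..k.
Equivalently, Durbin-Levinson gives phi_{kk} iteratively:
  phi_{11} = rho(1)
  phi_{kk} = [rho(k) - sum_{j=1..k-1} phi_{k-1,j} rho(k-j)]
            / [1 - sum_{j=1..k-1} phi_{k-1,j} rho(j)],
  phi_{k,j} = phi_{k-1,j} - phi_{kk} phi_{k-1,k-j},  j = 1..k-1.
Step k = 1:
  phi_11 = rho(1) = -0.1794.
Step k = 2:
  phi_22 = [rho(2) - phi_11 rho(1)] / [1 - phi_11 rho(1)] = [0.3148 - (-0.1794)(-0.1794)] / [1 - (-0.1794)(-0.1794)]
         = 0.28261564 / 0.96781564 = 0.292.
Therefore phi_{22} = 0.2920.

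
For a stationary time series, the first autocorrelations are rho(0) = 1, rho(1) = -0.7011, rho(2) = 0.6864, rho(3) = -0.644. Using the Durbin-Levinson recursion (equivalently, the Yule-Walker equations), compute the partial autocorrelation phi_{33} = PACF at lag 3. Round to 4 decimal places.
\phi_{33} = -0.1810

The PACF at lag k is phi_{kk}, the last component of the solution
to the Yule-Walker system G_k phi = r_k where
  (G_k)_{ij} = rho(|i - j|), (r_k)_i = rho(i), i,j = 1..k.
Equivalently, Durbin-Levinson gives phi_{kk} iteratively:
  phi_{11} = rho(1)
  phi_{kk} = [rho(k) - sum_{j=1..k-1} phi_{k-1,j} rho(k-j)]
            / [1 - sum_{j=1..k-1} phi_{k-1,j} rho(j)],
  phi_{k,j} = phi_{k-1,j} - phi_{kk} phi_{k-1,k-j},  j = 1..k-1.
Step k = 1:
  phi_11 = rho(1) = -0.7011.
Step k = 2:
  phi_22 = [rho(2) - phi_11 rho(1)] / [1 - phi_11 rho(1)] = [0.6864 - (-0.7011)(-0.7011)] / [1 - (-0.7011)(-0.7011)]
         = 0.19485879 / 0.50845879 = 0.383234.
  Update: phi_21 = phi_11 - phi_22 phi_11 = -0.7011 - (0.383234)(-0.7011) = -0.432415.
Step k = 3:
  phi_33 = [rho(3) - phi_21 rho(2) - phi_22 rho(1)] / [1 - phi_21 rho(1) - phi_22 rho(2)]
    numerator   = -0.644 - (-0.432415)(0.6864) - (0.383234)(-0.7011) = -0.07850519
    denominator = 1 - (-0.432415)(-0.7011) - (0.383234)(0.6864) = 0.43378224
  phi_33 = -0.07850519 / 0.43378224 = -0.181.
Therefore phi_{33} = -0.1810.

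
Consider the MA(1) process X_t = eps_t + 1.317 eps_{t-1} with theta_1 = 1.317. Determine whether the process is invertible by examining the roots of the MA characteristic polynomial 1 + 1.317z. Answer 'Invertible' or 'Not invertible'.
\text{Not invertible}

The MA(q) characteristic polynomial is P(z) = 1 + 1.317z.
Invertibility requires all roots to lie outside the unit circle, i.e. |z| > 1 for every root.
This is linear in z: 1 + (1.317) z = 0  =>  z = -1/(1.317) = -0.759301,  |z| = 0.759301.
Moduli of all roots: 0.7593.
All moduli strictly greater than 1? No.
Verdict: Not invertible.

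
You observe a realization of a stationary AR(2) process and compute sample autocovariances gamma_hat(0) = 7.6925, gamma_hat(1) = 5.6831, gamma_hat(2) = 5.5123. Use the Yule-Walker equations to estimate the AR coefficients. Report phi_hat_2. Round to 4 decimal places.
\hat\phi_{2} = 0.3760

The Yule-Walker equations for an AR(p) process read, in matrix form,
  Gamma_p phi = r_p,   with   (Gamma_p)_{ij} = gamma(|i - j|),
                       (r_p)_i = gamma(i),   i,j = 1..p.
Substitute the sample gammas (Toeplitz matrix and right-hand side of size 2):
  Gamma_p = [[7.6925, 5.6831], [5.6831, 7.6925]]
  r_p     = [5.6831, 5.5123]
Written out:
  7.6925 phi_1 + 5.6831 phi_2 = 5.6831
  5.6831 phi_1 + 7.6925 phi_2 = 5.5123
Solve by Cramer's rule:
  det = gamma(0)^2 - gamma(1)^2 = (7.6925)^2 - (5.6831)^2 = 59.17455625 - 32.29762561 = 26.87693064
  phi_hat_1 = [gamma(1) gamma(0) - gamma(1) gamma(2)] / det = [(5.6831)(7.6925) - (5.6831)(5.5123)] / 26.87693064 = 12.39029462 / 26.87693064 = 0.461
  phi_hat_2 = [gamma(0) gamma(2) - gamma(1)^2] / det = [(7.6925)(5.5123) - (5.6831)^2] / 26.87693064 = 10.10574214 / 26.87693064 = 0.376
So phi_hat = [0.4610, 0.3760].
Therefore phi_hat_2 = 0.3760.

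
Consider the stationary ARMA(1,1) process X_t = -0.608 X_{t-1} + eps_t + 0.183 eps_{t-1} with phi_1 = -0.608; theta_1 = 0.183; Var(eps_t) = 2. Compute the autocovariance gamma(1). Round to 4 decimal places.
\gamma(1) = -1.1984

Multiply the model equation by X_{t-k} and take expectations. With theta_0 = psi_0 = 1 and psi_j the MA(infinity) weights, this gives
  gamma(k) - sum_i phi_i gamma(k-i) = c_k,
  c_k = sigma^2 * sum_{j=k..q} theta_j psi_{j-k}   (c_k = 0 for k > q),
using gamma(-m) = gamma(m).
psi-weights needed (psi_j = theta_j + sum_i phi_i psi_{j-i}):
  psi_1 = theta_1 + phi_1 = 0.183 + (-0.608) = -0.425
Right-hand sides:
  c_0 = sigma^2 (1 + theta_1 psi_1) = 2 * (1 + (0.183)(-0.425)) = 2 * 0.922225 = 1.84445
  c_1 = sigma^2 theta_1 = 2 * (0.183) = 0.366
  c_2 = 0
Equations for k = 0 and k = 1 (AR order 1):
  gamma(0) = phi_1 gamma(1) + c_0
  gamma(1) = phi_1 gamma(0) + c_1
Substituting the second into the first: gamma(0) (1 - phi_1^2) = c_0 + phi_1 c_1, so
  gamma(0) = (c_0 + phi_1 c_1) / (1 - phi_1^2) = (1.84445 + (-0.608)(0.366)) / (1 - (-0.608)^2) = 1.621922 / 0.630336 = 2.573107.
  gamma(1) = phi_1 gamma(0) + c_1 = (-0.608)(2.573107) + (0.366) = -1.198449.
Therefore gamma(1) = -1.1984 (to 4 decimal places).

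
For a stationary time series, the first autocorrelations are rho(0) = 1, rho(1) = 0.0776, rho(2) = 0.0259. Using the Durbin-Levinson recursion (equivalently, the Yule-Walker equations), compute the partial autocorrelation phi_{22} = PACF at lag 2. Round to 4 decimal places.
\phi_{22} = 0.0200

The PACF at lag k is phi_{kk}, the last component of the solution
to the Yule-Walker system G_k phi = r_k where
  (G_k)_{ij} = rho(|i - j|), (r_k)_i = rho(i), i,j = 1..k.
Equivalently, Durbin-Levinson gives phi_{kk} iteratively:
  phi_{11} = rho(1)
  phi_{kk} = [rho(k) - sum_{j=1..k-1} phi_{k-1,j} rho(k-j)]
            / [1 - sum_{j=1..k-1} phi_{k-1,j} rho(j)],
  phi_{k,j} = phi_{k-1,j} - phi_{kk} phi_{k-1,k-j},  j = 1..k-1.
Step k = 1:
  phi_11 = rho(1) = 0.0776.
Step k = 2:
  phi_22 = [rho(2) - phi_11 rho(1)] / [1 - phi_11 rho(1)] = [0.0259 - (0.0776)(0.0776)] / [1 - (0.0776)(0.0776)]
         = 0.01987824 / 0.99397824 = 0.02.
Therefore phi_{22} = 0.0200.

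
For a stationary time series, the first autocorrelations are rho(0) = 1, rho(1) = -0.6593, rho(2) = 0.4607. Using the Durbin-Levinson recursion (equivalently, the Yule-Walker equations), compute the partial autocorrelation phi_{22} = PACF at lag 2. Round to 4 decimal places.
\phi_{22} = 0.0460

The PACF at lag k is phi_{kk}, the last component of the solution
to the Yule-Walker system G_k phi = r_k where
  (G_k)_{ij} = rho(|i - j|), (r_k)_i = rho(i), i,j = 1..k.
Equivalently, Durbin-Levinson gives phi_{kk} iteratively:
  phi_{11} = rho(1)
  phi_{kk} = [rho(k) - sum_{j=1..k-1} phi_{k-1,j} rho(k-j)]
            / [1 - sum_{j=1..k-1} phi_{k-1,j} rho(j)],
  phi_{k,j} = phi_{k-1,j} - phi_{kk} phi_{k-1,k-j},  j = 1..k-1.
Step k = 1:
  phi_11 = rho(1) = -0.6593.
Step k = 2:
  phi_22 = [rho(2) - phi_11 rho(1)] / [1 - phi_11 rho(1)] = [0.4607 - (-0.6593)(-0.6593)] / [1 - (-0.6593)(-0.6593)]
         = 0.02602351 / 0.56532351 = 0.046.
Therefore phi_{22} = 0.0460.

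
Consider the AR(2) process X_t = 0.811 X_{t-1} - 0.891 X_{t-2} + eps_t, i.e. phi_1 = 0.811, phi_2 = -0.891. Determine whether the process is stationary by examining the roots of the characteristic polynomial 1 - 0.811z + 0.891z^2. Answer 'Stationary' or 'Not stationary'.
\text{Stationary}

The AR(p) characteristic polynomial is P(z) = 1 - 0.811z + 0.891z^2.
Stationarity requires all roots to lie outside the unit circle, i.e. |z| > 1 for every root.
Set 1 + (-0.811) z + (0.891) z^2 = 0, i.e. a z^2 + b z + c = 0 with a = 0.891, b = -0.811, c = 1.
Discriminant D = b^2 - 4ac = (-0.811)^2 - 4*(0.891)*1 = 0.657721 - (3.564) = -2.906279.
D < 0, so the roots are the complex-conjugate pair z = (-b +/- i sqrt(-D)) / (2a) = 0.4551 +/- 0.9567i.
For a conjugate pair |z|^2 = z * conj(z) = (product of roots) = c/a = 1/(0.891) = 1.122334, so |z| = sqrt(1.122334) = 1.0594 for both roots.
Moduli of all roots: 1.0594, 1.0594.
All moduli strictly greater than 1? Yes.
Verdict: Stationary.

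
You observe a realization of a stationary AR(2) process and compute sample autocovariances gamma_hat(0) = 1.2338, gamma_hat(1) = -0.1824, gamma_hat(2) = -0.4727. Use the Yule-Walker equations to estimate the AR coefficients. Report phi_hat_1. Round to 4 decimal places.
\hat\phi_{1} = -0.2090

The Yule-Walker equations for an AR(p) process read, in matrix form,
  Gamma_p phi = r_p,   with   (Gamma_p)_{ij} = gamma(|i - j|),
                       (r_p)_i = gamma(i),   i,j = 1..p.
Substitute the sample gammas (Toeplitz matrix and right-hand side of size 2):
  Gamma_p = [[1.2338, -0.1824], [-0.1824, 1.2338]]
  r_p     = [-0.1824, -0.4727]
Written out:
  1.2338 phi_1 - 0.1824 phi_2 = -0.1824
  -0.1824 phi_1 + 1.2338 phi_2 = -0.4727
Solve by Cramer's rule:
  det = gamma(0)^2 - gamma(1)^2 = (1.2338)^2 - (-0.1824)^2 = 1.52226244 - 0.03326976 = 1.48899268
  phi_hat_1 = [gamma(1) gamma(0) - gamma(1) gamma(2)] / det = [(-0.1824)(1.2338) - (-0.1824)(-0.4727)] / 1.48899268 = -0.3112656 / 1.48899268 = -0.209
  phi_hat_2 = [gamma(0) gamma(2) - gamma(1)^2] / det = [(1.2338)(-0.4727) - (-0.1824)^2] / 1.48899268 = -0.61648702 / 1.48899268 = -0.414
So phi_hat = [-0.2090, -0.4140].
Therefore phi_hat_1 = -0.2090.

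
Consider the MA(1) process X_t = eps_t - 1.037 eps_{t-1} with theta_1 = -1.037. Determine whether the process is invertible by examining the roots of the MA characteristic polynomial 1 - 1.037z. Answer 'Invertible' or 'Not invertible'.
\text{Not invertible}

The MA(q) characteristic polynomial is P(z) = 1 - 1.037z.
Invertibility requires all roots to lie outside the unit circle, i.e. |z| > 1 for every root.
This is linear in z: 1 + (-1.037) z = 0  =>  z = -1/(-1.037) = 0.96432,  |z| = 0.96432.
Moduli of all roots: 0.9643.
All moduli strictly greater than 1? No.
Verdict: Not invertible.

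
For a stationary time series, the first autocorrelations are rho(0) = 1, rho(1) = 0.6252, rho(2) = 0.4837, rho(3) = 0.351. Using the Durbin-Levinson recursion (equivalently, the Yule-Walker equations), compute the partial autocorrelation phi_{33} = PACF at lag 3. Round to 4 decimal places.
\phi_{33} = -0.0010

The PACF at lag k is phi_{kk}, the last component of the solution
to the Yule-Walker system G_k phi = r_k where
  (G_k)_{ij} = rho(|i - j|), (r_k)_i = rho(i), i,j = 1..k.
Equivalently, Durbin-Levinson gives phi_{kk} iteratively:
  phi_{11} = rho(1)
  phi_{kk} = [rho(k) - sum_{j=1..k-1} phi_{k-1,j} rho(k-j)]
            / [1 - sum_{j=1..k-1} phi_{k-1,j} rho(j)],
  phi_{k,j} = phi_{k-1,j} - phi_{kk} phi_{k-1,k-j},  j = 1..k-1.
Step k = 1:
  phi_11 = rho(1) = 0.6252.
Step k = 2:
  phi_22 = [rho(2) - phi_11 rho(1)] / [1 - phi_11 rho(1)] = [0.4837 - (0.6252)(0.6252)] / [1 - (0.6252)(0.6252)]
         = 0.09282496 / 0.60912496 = 0.152391.
  Update: phi_21 = phi_11 - phi_22 phi_11 = 0.6252 - (0.152391)(0.6252) = 0.529925.
Step k = 3:
  phi_33 = [rho(3) - phi_21 rho(2) - phi_22 rho(1)] / [1 - phi_21 rho(1) - phi_22 rho(2)]
    numerator   = 0.351 - (0.529925)(0.4837) - (0.152391)(0.6252) = -0.00059954
    denominator = 1 - (0.529925)(0.6252) - (0.152391)(0.4837) = 0.5949793
  phi_33 = -0.00059954 / 0.5949793 = -0.001.
Therefore phi_{33} = -0.0010.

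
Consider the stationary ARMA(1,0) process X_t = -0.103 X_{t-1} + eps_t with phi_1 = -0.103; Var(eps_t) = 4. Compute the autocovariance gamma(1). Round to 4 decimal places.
\gamma(1) = -0.4164

Multiply the model equation by X_{t-k} and take expectations. With theta_0 = psi_0 = 1 and psi_j the MA(infinity) weights, this gives
  gamma(k) - sum_i phi_i gamma(k-i) = c_k,
  c_k = sigma^2 * sum_{j=k..q} theta_j psi_{j-k}   (c_k = 0 for k > q),
using gamma(-m) = gamma(m).
Pure AR (q = 0): c_0 = sigma^2 = 4, c_k = 0 for k >= 1.
Equations for k = 0 and k = 1 (AR order 1):
  gamma(0) = phi_1 gamma(1) + c_0
  gamma(1) = phi_1 gamma(0) + c_1
Substituting the second into the first: gamma(0) (1 - phi_1^2) = c_0 + phi_1 c_1, so
  gamma(0) = c_0 / (1 - phi_1^2) = 4 / (1 - (-0.103)^2) = 4 / 0.989391 = 4.042891.
  gamma(1) = phi_1 gamma(0) = (-0.103)(4.042891) = -0.416418.
Therefore gamma(1) = -0.4164 (to 4 decimal places).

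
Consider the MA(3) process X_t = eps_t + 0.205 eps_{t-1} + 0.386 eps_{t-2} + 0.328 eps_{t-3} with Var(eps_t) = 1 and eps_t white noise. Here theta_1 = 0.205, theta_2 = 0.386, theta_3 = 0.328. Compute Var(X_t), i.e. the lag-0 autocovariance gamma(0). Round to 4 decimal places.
\gamma(0) = 1.2986

For an MA(q) process X_t = eps_t + sum_i theta_i eps_{t-i} with
Var(eps_t) = sigma^2, the variance is
  gamma(0) = sigma^2 * (1 + sum_i theta_i^2).
  sum_i theta_i^2 = (0.205)^2 + (0.386)^2 + (0.328)^2 = 0.042025 + 0.148996 + 0.107584 = 0.298605.
  gamma(0) = 1 * (1 + 0.298605) = 1 * 1.298605 = 1.298605, which rounds to 1.2986.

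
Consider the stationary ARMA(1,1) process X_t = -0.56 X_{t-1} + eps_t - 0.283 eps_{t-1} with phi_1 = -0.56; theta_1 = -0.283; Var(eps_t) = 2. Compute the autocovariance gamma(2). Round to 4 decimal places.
\gamma(2) = 1.5935

Multiply the model equation by X_{t-k} and take expectations. With theta_0 = psi_0 = 1 and psi_j the MA(infinity) weights, this gives
  gamma(k) - sum_i phi_i gamma(k-i) = c_k,
  c_k = sigma^2 * sum_{j=k..q} theta_j psi_{j-k}   (c_k = 0 for k > q),
using gamma(-m) = gamma(m).
psi-weights needed (psi_j = theta_j + sum_i phi_i psi_{j-i}):
  psi_1 = theta_1 + phi_1 = -0.283 + (-0.56) = -0.843
Right-hand sides:
  c_0 = sigma^2 (1 + theta_1 psi_1) = 2 * (1 + (-0.283)(-0.843)) = 2 * 1.238569 = 2.477138
  c_1 = sigma^2 theta_1 = 2 * (-0.283) = -0.566
  c_2 = 0
Equations for k = 0 and k = 1 (AR order 1):
  gamma(0) = phi_1 gamma(1) + c_0
  gamma(1) = phi_1 gamma(0) + c_1
Substituting the second into the first: gamma(0) (1 - phi_1^2) = c_0 + phi_1 c_1, so
  gamma(0) = (c_0 + phi_1 c_1) / (1 - phi_1^2) = (2.477138 + (-0.56)(-0.566)) / (1 - (-0.56)^2) = 2.794098 / 0.6864 = 4.070656.
  gamma(1) = phi_1 gamma(0) + c_1 = (-0.56)(4.070656) + (-0.566) = -2.845567.
For k = 2 (> q): gamma(2) = phi_1 gamma(1) = (-0.56)(-2.845567) = 1.593518.
Therefore gamma(2) = 1.5935 (to 4 decimal places).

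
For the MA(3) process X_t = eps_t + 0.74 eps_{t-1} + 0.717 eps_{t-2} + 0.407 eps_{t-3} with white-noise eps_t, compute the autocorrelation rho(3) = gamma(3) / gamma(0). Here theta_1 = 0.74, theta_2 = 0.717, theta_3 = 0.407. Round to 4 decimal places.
\rho(3) = 0.1827

For an MA(q) process with theta_0 = 1, the autocovariance is
  gamma(k) = sigma^2 * sum_{i=0..q-k} theta_i * theta_{i+k},
and rho(k) = gamma(k) / gamma(0). Sigma^2 cancels.
  numerator   = (1)*(0.407) = 0.407.
  denominator = (1)^2 + (0.74)^2 + (0.717)^2 + (0.407)^2 = 2.227338.
  rho(3) = 0.407 / 2.227338 = 0.1827.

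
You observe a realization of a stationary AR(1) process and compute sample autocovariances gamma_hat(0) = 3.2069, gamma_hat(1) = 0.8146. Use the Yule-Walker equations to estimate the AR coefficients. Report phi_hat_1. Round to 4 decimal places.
\hat\phi_{1} = 0.2540

The Yule-Walker equations for an AR(p) process read, in matrix form,
  Gamma_p phi = r_p,   with   (Gamma_p)_{ij} = gamma(|i - j|),
                       (r_p)_i = gamma(i),   i,j = 1..p.
Substitute the sample gammas (Toeplitz matrix and right-hand side of size 1):
  Gamma_p = [[3.2069]]
  r_p     = [0.8146]
With p = 1 this is the single equation gamma(0) phi_1 = gamma(1):
  phi_hat_1 = gamma(1) / gamma(0) = 0.8146 / 3.2069 = 0.2540.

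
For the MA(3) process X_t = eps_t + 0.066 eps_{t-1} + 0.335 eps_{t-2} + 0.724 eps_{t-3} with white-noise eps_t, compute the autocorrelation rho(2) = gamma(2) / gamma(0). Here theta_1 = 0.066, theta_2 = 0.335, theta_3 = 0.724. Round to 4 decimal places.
\rho(2) = 0.2333

For an MA(q) process with theta_0 = 1, the autocovariance is
  gamma(k) = sigma^2 * sum_{i=0..q-k} theta_i * theta_{i+k},
and rho(k) = gamma(k) / gamma(0). Sigma^2 cancels.
  numerator   = (1)*(0.335) + (0.066)*(0.724) = 0.382784.
  denominator = (1)^2 + (0.066)^2 + (0.335)^2 + (0.724)^2 = 1.640757.
  rho(2) = 0.382784 / 1.640757 = 0.2333.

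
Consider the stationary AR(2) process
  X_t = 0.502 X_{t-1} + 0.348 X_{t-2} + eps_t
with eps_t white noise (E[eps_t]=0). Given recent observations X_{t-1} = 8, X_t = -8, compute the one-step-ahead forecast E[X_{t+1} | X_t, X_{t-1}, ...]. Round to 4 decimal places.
E[X_{t+1} \mid \mathcal F_t] = -1.2320

For an AR(p) model X_t = c + sum_i phi_i X_{t-i} + eps_t, the
one-step-ahead conditional mean is
  E[X_{t+1} | X_t, ...] = c + sum_i phi_i X_{t+1-i}.
Substitute known values:
  E[X_{t+1} | ...] = (0.502) * (-8) + (0.348) * (8)
                   = -1.2320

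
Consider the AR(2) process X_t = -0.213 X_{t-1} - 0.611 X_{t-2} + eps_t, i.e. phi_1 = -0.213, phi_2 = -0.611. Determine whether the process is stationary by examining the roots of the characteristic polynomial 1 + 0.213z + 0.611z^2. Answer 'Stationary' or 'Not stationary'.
\text{Stationary}

The AR(p) characteristic polynomial is P(z) = 1 + 0.213z + 0.611z^2.
Stationarity requires all roots to lie outside the unit circle, i.e. |z| > 1 for every root.
Set 1 + (0.213) z + (0.611) z^2 = 0, i.e. a z^2 + b z + c = 0 with a = 0.611, b = 0.213, c = 1.
Discriminant D = b^2 - 4ac = (0.213)^2 - 4*(0.611)*1 = 0.045369 - (2.444) = -2.398631.
D < 0, so the roots are the complex-conjugate pair z = (-b +/- i sqrt(-D)) / (2a) = -0.1743 +/- 1.2674i.
For a conjugate pair |z|^2 = z * conj(z) = (product of roots) = c/a = 1/(0.611) = 1.636661, so |z| = sqrt(1.636661) = 1.2793 for both roots.
Moduli of all roots: 1.2793, 1.2793.
All moduli strictly greater than 1? Yes.
Verdict: Stationary.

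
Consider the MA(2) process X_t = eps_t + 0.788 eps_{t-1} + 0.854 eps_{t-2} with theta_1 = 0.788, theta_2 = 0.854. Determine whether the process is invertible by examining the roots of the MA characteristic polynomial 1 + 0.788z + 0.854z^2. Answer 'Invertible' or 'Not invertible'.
\text{Invertible}

The MA(q) characteristic polynomial is P(z) = 1 + 0.788z + 0.854z^2.
Invertibility requires all roots to lie outside the unit circle, i.e. |z| > 1 for every root.
Set 1 + (0.788) z + (0.854) z^2 = 0, i.e. a z^2 + b z + c = 0 with a = 0.854, b = 0.788, c = 1.
Discriminant D = b^2 - 4ac = (0.788)^2 - 4*(0.854)*1 = 0.620944 - (3.416) = -2.795056.
D < 0, so the roots are the complex-conjugate pair z = (-b +/- i sqrt(-D)) / (2a) = -0.4614 +/- 0.9788i.
For a conjugate pair |z|^2 = z * conj(z) = (product of roots) = c/a = 1/(0.854) = 1.17096, so |z| = sqrt(1.17096) = 1.0821 for both roots.
Moduli of all roots: 1.0821, 1.0821.
All moduli strictly greater than 1? Yes.
Verdict: Invertible.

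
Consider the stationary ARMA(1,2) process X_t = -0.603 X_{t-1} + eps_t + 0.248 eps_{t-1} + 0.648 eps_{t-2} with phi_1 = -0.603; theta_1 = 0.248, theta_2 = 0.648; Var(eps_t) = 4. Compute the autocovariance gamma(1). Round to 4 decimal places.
\gamma(1) = -5.4608

Multiply the model equation by X_{t-k} and take expectations. With theta_0 = psi_0 = 1 and psi_j the MA(infinity) weights, this gives
  gamma(k) - sum_i phi_i gamma(k-i) = c_k,
  c_k = sigma^2 * sum_{j=k..q} theta_j psi_{j-k}   (c_k = 0 for k > q),
using gamma(-m) = gamma(m).
psi-weights needed (psi_j = theta_j + sum_i phi_i psi_{j-i}):
  psi_1 = theta_1 + phi_1 = 0.248 + (-0.603) = -0.355
  psi_2 = theta_2 + phi_1 psi_1 = 0.648 + (-0.603)(-0.355) = 0.862065
Right-hand sides:
  c_0 = sigma^2 (1 + theta_1 psi_1 + theta_2 psi_2) = 4 * (1 + (0.248)(-0.355) + (0.648)(0.862065)) = 4 * 1.470578 = 5.882312
  c_1 = sigma^2 (theta_1 + theta_2 psi_1) = 4 * (0.248 + (0.648)(-0.355)) = 0.07184
  c_2 = sigma^2 theta_2 = 4 * (0.648) = 2.592
Equations for k = 0 and k = 1 (AR order 1):
  gamma(0) = phi_1 gamma(1) + c_0
  gamma(1) = phi_1 gamma(0) + c_1
Substituting the second into the first: gamma(0) (1 - phi_1^2) = c_0 + phi_1 c_1, so
  gamma(0) = (c_0 + phi_1 c_1) / (1 - phi_1^2) = (5.882312 + (-0.603)(0.07184)) / (1 - (-0.603)^2) = 5.838993 / 0.636391 = 9.175166.
  gamma(1) = phi_1 gamma(0) + c_1 = (-0.603)(9.175166) + (0.07184) = -5.460785.
Therefore gamma(1) = -5.4608 (to 4 decimal places).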